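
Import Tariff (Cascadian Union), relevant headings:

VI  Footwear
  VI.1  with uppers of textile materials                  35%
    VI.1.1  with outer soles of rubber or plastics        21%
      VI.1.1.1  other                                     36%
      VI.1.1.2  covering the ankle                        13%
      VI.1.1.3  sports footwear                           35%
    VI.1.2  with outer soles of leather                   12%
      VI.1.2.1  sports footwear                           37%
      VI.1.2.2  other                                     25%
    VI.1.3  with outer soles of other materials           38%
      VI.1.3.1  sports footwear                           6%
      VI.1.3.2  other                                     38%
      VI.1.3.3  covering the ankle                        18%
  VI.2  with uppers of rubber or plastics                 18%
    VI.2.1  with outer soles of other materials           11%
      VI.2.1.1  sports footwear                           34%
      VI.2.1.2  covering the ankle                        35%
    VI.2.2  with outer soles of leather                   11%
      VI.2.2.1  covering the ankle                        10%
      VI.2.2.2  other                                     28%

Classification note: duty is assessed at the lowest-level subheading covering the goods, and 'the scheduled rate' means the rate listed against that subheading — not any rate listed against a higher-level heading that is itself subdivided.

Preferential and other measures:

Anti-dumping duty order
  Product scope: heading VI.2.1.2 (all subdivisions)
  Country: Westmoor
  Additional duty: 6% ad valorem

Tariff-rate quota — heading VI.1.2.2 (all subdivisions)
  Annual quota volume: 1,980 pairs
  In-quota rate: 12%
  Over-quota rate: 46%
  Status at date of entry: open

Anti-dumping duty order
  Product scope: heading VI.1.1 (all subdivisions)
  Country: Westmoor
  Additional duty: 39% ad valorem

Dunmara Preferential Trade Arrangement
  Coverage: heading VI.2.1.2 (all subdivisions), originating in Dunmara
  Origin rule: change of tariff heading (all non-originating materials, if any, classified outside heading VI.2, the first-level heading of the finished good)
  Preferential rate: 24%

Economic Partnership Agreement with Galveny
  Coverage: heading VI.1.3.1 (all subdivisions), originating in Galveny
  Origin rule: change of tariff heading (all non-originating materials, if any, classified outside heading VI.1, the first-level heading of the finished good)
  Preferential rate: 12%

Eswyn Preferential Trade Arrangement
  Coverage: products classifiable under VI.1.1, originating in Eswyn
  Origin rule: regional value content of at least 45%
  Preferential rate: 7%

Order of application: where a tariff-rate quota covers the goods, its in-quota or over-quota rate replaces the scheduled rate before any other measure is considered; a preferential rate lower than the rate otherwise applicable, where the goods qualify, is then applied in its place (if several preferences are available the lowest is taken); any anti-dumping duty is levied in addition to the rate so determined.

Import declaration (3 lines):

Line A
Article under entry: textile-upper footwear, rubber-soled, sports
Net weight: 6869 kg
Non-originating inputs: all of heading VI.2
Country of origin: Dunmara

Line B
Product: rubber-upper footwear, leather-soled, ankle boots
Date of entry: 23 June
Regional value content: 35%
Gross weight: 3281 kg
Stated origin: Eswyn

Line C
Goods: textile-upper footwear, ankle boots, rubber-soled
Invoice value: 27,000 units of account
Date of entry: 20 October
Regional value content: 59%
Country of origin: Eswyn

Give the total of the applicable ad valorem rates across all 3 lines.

52%

Line A: textile-upper → VI.1; rubber-soled → VI.1.1; sports → VI.1.1.3. Scheduled 35%. Dunmara agreement on VI.2.1.2: VI.1.1.3 not covered. → 35%.
Line B: rubber-upper → VI.2; leather-soled → VI.2.2; ankle boots → VI.2.2.1. Scheduled 10%. Eswyn agreement on VI.1.1: VI.2.2.1 not covered. → 10%.
Line C: textile-upper → VI.1; rubber-soled → VI.1.1; ankle boots → VI.1.1.2. Scheduled 13%. Eswyn agreement on VI.1.1: RVC ≥ 45% → 7% available; preferential 7%. → 7%.
Sum: 35% + 10% + 7% = 52%.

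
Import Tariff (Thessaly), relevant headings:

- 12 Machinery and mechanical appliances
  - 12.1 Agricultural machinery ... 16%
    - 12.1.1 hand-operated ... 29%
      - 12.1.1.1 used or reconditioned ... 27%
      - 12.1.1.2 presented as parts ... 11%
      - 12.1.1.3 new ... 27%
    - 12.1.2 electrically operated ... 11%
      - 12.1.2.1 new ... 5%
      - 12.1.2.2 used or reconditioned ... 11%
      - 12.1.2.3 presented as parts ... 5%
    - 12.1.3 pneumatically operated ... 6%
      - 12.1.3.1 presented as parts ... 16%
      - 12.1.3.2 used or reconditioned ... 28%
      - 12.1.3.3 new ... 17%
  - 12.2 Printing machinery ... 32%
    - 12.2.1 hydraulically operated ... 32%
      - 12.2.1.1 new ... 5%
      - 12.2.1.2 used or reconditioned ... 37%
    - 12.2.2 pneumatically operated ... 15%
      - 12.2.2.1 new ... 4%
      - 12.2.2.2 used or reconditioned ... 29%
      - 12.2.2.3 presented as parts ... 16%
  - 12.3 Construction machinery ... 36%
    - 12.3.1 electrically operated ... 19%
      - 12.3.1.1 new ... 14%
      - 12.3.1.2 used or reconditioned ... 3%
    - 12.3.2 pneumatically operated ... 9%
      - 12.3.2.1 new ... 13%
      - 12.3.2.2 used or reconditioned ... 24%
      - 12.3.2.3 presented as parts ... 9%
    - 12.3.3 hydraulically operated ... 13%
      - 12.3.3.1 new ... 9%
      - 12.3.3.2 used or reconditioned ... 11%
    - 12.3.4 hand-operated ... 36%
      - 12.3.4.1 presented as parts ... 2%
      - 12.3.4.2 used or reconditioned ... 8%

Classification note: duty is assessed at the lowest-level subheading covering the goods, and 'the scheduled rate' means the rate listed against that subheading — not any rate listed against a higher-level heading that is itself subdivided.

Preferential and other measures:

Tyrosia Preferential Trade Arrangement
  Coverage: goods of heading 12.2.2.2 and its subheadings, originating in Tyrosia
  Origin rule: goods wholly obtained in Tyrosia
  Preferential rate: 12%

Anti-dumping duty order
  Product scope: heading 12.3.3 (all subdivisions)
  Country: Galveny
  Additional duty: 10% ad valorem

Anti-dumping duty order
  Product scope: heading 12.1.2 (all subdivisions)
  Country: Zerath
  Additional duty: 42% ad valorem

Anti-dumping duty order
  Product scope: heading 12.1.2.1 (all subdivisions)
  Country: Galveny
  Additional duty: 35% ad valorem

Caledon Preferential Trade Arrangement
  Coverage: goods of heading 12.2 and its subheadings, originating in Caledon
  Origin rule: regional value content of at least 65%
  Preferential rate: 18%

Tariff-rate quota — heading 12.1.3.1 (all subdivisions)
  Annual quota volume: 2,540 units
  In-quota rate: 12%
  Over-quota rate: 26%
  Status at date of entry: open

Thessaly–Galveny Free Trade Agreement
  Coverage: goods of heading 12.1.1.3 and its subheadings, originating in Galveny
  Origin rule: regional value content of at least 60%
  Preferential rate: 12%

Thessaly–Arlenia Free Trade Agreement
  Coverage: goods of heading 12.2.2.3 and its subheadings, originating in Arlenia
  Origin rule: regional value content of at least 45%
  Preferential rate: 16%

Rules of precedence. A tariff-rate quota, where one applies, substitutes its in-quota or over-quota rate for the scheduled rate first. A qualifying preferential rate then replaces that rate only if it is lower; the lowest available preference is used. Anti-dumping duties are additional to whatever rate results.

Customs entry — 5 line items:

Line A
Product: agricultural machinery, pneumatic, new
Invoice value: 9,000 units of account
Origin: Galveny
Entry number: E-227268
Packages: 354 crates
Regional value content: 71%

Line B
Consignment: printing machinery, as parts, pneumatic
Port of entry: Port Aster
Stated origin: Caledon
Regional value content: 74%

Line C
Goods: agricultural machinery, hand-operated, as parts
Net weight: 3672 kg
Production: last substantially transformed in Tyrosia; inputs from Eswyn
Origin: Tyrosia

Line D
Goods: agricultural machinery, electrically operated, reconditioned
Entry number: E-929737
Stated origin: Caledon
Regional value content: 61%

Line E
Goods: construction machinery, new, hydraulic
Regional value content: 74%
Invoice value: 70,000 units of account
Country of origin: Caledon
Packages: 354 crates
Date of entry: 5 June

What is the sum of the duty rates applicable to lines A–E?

64%

Line A: agricultural → 12.1; pneumatic → 12.1.3; new → 12.1.3.3. Scheduled 17%. Galveny agreement on 12.1.1.3: 12.1.3.3 not covered. → 17%.
Line B: printing → 12.2; pneumatic → 12.2.2; as parts → 12.2.2.3. Scheduled 16%. Caledon agreement on 12.2: RVC ≥ 65% → 18% available; preference 18% not lower than 16% → no reduction. → 16%.
Line C: agricultural → 12.1; hand-operated → 12.1.1; as parts → 12.1.1.2. Scheduled 11%. Tyrosia agreement on 12.2.2.2: 12.1.1.2 not covered. → 11%.
Line D: agricultural → 12.1; electrically operated → 12.1.2; reconditioned → 12.1.2.2. Scheduled 11%. Caledon agreement on 12.2: 12.1.2.2 not covered. → 11%.
Line E: construction → 12.3; hydraulic → 12.3.3; new → 12.3.3.1. Scheduled 9%. Caledon agreement on 12.2: 12.3.3.1 not covered. → 9%.
Sum: 17% + 16% + 11% + 11% + 9% = 64%.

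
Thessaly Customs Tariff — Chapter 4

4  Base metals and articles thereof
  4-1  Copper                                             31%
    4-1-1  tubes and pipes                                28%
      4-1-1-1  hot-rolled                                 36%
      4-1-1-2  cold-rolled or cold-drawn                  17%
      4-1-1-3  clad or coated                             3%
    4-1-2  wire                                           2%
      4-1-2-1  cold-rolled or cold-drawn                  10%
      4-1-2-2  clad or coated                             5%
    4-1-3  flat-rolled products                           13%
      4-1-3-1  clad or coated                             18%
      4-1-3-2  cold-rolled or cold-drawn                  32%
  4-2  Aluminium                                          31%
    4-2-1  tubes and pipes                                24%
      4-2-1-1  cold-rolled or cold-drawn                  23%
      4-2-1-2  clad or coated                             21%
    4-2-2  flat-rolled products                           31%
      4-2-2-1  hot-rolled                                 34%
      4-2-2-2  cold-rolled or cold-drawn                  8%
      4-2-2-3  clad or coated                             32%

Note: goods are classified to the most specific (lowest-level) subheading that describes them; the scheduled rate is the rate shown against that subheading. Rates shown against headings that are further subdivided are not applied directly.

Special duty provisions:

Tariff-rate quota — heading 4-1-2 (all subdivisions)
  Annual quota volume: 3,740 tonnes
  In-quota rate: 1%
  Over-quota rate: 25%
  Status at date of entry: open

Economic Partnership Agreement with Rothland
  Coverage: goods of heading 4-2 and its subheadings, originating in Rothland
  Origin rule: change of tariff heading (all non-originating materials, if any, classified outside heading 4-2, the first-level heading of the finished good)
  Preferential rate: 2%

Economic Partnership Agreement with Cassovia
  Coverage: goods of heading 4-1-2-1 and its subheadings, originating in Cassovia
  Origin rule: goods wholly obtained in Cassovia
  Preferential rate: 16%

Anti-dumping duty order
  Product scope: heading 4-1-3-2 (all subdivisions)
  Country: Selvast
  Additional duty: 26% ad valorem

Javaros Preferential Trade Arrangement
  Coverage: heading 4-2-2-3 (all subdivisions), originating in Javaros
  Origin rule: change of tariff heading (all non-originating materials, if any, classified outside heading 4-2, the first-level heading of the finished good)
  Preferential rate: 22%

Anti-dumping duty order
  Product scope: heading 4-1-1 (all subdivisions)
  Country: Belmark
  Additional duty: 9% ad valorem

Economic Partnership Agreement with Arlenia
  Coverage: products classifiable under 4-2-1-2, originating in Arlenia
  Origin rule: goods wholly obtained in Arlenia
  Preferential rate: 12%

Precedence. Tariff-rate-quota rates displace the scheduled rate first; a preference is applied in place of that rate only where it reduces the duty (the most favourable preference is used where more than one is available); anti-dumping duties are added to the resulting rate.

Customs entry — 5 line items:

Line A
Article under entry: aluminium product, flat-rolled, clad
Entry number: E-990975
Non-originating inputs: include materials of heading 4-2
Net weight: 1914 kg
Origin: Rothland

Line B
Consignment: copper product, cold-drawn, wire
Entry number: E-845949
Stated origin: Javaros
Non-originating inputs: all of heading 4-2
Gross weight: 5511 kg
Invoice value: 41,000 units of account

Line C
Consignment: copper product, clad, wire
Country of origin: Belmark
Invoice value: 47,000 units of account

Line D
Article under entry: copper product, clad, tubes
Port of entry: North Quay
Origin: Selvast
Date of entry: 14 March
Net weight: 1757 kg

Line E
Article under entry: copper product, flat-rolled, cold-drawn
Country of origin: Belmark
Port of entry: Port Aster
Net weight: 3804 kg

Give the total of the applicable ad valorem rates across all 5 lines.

69%

Line A: aluminium → 4-2; flat-rolled → 4-2-2; clad → 4-2-2-3. Scheduled 32%. Rothland agreement on 4-2: CTH not met. → 32%.
Line B: copper → 4-1; wire → 4-1-2; cold-drawn → 4-1-2-1. Scheduled 10%. quota on 4-1-2 open → in-quota 1%; Javaros agreement on 4-2-2-3: 4-1-2-1 not covered. → 1%.
Line C: copper → 4-1; wire → 4-1-2; clad → 4-1-2-2. Scheduled 5%. quota on 4-1-2 open → in-quota 1%. → 1%.
Line D: copper → 4-1; tubes → 4-1-1; clad → 4-1-1-3. Scheduled 3%. No special measure applies. → 3%.
Line E: copper → 4-1; flat-rolled → 4-1-3; cold-drawn → 4-1-3-2. Scheduled 32%. No special measure applies. → 32%.
Sum: 32% + 1% + 1% + 3% + 32% = 69%.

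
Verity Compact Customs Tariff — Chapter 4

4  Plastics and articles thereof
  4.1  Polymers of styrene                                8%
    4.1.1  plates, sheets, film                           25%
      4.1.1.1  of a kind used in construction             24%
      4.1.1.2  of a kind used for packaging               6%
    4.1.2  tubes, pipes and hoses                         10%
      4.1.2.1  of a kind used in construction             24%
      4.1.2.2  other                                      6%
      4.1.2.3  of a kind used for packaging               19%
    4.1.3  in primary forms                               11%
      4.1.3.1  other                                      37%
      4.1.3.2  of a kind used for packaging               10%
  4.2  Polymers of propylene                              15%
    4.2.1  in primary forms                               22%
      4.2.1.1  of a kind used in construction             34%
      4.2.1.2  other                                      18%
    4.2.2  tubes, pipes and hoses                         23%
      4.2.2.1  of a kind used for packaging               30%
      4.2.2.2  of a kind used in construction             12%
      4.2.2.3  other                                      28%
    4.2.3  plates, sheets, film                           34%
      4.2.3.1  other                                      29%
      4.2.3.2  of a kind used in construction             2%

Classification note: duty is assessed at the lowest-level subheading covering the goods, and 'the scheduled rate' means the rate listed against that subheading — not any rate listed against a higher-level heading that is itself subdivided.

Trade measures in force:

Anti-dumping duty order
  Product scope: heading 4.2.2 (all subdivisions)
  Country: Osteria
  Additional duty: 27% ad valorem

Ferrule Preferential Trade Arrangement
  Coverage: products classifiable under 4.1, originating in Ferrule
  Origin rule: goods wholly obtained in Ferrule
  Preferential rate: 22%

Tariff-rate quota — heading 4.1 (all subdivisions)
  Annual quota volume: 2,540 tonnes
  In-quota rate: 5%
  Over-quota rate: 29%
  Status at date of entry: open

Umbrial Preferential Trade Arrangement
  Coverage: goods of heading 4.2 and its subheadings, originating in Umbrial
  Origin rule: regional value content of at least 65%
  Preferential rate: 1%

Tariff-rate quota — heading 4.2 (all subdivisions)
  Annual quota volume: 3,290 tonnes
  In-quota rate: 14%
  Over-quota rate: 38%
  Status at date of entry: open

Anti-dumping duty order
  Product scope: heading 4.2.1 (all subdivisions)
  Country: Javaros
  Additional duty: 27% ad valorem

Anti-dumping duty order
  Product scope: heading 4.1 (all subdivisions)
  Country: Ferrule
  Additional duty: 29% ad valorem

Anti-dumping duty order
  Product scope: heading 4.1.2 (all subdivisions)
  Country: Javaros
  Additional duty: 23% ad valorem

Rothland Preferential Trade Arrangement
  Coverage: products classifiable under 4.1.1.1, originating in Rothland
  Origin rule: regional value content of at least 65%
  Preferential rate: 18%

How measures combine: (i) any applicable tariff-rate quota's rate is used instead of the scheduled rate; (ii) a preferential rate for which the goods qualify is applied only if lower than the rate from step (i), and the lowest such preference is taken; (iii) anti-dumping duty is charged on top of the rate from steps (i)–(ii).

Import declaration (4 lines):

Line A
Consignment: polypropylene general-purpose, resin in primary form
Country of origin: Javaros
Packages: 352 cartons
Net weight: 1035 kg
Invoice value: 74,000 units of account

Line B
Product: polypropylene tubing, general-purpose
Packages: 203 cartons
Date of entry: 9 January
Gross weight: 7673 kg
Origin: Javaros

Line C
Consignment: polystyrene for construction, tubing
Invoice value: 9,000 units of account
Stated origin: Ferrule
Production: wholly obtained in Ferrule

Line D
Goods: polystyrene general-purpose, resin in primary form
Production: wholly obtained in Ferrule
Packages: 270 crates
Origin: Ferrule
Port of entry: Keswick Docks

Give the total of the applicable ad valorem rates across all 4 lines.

123%

Line A: polypropylene → 4.2; resin in primary form → 4.2.1; general-purpose → 4.2.1.2. Scheduled 18%. quota on 4.2 open → in-quota 14%; anti-dumping (Javaros, 4.2.1): +27%; total 14% + 27% = 41%. → 41%.
Line B: polypropylene → 4.2; tubing → 4.2.2; general-purpose → 4.2.2.3. Scheduled 28%. quota on 4.2 open → in-quota 14%. → 14%.
Line C: polystyrene → 4.1; tubing → 4.1.2; for construction → 4.1.2.1. Scheduled 24%. quota on 4.1 open → in-quota 5%; Ferrule agreement on 4.1: wholly obtained → 22% available; preference 22% not lower than 5% → no reduction; anti-dumping (Ferrule, 4.1): +29%; total 5% + 29% = 34%. → 34%.
Line D: polystyrene → 4.1; resin in primary form → 4.1.3; general-purpose → 4.1.3.1. Scheduled 37%. quota on 4.1 open → in-quota 5%; Ferrule agreement on 4.1: wholly obtained → 22% available; preference 22% not lower than 5% → no reduction; anti-dumping (Ferrule, 4.1): +29%; total 5% + 29% = 34%. → 34%.
Sum: 41% + 14% + 34% + 34% = 123%.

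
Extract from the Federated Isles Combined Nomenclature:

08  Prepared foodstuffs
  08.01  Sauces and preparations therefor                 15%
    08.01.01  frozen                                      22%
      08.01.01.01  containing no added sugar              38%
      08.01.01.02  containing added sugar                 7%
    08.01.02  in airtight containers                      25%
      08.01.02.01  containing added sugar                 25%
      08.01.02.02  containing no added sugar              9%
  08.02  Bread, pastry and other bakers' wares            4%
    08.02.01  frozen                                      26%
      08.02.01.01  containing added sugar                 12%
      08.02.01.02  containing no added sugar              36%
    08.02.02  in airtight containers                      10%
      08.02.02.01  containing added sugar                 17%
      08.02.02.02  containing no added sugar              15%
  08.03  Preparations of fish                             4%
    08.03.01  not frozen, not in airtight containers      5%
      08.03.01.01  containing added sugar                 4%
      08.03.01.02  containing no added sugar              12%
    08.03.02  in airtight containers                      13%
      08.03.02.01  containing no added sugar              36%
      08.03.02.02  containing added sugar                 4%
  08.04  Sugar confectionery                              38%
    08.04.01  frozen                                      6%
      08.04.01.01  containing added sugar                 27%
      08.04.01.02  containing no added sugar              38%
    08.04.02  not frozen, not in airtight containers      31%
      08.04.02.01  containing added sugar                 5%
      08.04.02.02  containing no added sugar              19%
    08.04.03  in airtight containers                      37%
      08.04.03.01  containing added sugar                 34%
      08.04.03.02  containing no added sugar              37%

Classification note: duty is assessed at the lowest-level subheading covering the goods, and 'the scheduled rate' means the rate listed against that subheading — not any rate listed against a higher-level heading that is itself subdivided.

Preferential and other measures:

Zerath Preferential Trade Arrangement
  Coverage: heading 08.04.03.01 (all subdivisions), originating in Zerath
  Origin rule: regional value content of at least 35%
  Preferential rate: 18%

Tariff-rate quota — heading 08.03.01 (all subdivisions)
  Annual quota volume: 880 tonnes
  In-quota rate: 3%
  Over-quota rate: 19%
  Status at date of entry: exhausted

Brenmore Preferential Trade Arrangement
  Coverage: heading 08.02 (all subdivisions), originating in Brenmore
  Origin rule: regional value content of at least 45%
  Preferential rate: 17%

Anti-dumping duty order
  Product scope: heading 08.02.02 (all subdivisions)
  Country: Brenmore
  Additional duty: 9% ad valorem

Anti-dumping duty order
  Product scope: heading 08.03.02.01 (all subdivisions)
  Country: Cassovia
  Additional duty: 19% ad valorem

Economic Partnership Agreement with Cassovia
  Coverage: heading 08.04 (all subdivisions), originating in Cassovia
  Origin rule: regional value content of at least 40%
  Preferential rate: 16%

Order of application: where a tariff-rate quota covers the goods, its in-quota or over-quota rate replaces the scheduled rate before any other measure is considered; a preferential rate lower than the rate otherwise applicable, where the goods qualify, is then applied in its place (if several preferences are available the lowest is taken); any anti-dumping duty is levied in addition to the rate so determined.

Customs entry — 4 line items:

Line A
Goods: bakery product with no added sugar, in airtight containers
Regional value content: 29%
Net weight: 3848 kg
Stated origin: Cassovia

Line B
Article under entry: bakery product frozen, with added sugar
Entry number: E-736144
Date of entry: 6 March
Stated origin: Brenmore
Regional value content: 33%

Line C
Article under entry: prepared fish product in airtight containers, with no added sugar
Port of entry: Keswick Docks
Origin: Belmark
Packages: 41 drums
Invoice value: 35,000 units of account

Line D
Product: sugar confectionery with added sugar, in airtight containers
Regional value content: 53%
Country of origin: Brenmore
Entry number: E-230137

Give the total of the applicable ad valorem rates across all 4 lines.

97%

Line A: bakery product → 08.02; in airtight containers → 08.02.02; with no added sugar → 08.02.02.02. Scheduled 15%. Cassovia agreement on 08.04: 08.02.02.02 not covered. → 15%.
Line B: bakery product → 08.02; frozen → 08.02.01; with added sugar → 08.02.01.01. Scheduled 12%. Brenmore agreement on 08.02: RVC < 45%. → 12%.
Line C: prepared fish product → 08.03; in airtight containers → 08.03.02; with no added sugar → 08.03.02.01. Scheduled 36%. No special measure applies. → 36%.
Line D: sugar confectionery → 08.04; in airtight containers → 08.04.03; with added sugar → 08.04.03.01. Scheduled 34%. Brenmore agreement on 08.02: 08.04.03.01 not covered. → 34%.
Sum: 15% + 12% + 36% + 34% = 97%.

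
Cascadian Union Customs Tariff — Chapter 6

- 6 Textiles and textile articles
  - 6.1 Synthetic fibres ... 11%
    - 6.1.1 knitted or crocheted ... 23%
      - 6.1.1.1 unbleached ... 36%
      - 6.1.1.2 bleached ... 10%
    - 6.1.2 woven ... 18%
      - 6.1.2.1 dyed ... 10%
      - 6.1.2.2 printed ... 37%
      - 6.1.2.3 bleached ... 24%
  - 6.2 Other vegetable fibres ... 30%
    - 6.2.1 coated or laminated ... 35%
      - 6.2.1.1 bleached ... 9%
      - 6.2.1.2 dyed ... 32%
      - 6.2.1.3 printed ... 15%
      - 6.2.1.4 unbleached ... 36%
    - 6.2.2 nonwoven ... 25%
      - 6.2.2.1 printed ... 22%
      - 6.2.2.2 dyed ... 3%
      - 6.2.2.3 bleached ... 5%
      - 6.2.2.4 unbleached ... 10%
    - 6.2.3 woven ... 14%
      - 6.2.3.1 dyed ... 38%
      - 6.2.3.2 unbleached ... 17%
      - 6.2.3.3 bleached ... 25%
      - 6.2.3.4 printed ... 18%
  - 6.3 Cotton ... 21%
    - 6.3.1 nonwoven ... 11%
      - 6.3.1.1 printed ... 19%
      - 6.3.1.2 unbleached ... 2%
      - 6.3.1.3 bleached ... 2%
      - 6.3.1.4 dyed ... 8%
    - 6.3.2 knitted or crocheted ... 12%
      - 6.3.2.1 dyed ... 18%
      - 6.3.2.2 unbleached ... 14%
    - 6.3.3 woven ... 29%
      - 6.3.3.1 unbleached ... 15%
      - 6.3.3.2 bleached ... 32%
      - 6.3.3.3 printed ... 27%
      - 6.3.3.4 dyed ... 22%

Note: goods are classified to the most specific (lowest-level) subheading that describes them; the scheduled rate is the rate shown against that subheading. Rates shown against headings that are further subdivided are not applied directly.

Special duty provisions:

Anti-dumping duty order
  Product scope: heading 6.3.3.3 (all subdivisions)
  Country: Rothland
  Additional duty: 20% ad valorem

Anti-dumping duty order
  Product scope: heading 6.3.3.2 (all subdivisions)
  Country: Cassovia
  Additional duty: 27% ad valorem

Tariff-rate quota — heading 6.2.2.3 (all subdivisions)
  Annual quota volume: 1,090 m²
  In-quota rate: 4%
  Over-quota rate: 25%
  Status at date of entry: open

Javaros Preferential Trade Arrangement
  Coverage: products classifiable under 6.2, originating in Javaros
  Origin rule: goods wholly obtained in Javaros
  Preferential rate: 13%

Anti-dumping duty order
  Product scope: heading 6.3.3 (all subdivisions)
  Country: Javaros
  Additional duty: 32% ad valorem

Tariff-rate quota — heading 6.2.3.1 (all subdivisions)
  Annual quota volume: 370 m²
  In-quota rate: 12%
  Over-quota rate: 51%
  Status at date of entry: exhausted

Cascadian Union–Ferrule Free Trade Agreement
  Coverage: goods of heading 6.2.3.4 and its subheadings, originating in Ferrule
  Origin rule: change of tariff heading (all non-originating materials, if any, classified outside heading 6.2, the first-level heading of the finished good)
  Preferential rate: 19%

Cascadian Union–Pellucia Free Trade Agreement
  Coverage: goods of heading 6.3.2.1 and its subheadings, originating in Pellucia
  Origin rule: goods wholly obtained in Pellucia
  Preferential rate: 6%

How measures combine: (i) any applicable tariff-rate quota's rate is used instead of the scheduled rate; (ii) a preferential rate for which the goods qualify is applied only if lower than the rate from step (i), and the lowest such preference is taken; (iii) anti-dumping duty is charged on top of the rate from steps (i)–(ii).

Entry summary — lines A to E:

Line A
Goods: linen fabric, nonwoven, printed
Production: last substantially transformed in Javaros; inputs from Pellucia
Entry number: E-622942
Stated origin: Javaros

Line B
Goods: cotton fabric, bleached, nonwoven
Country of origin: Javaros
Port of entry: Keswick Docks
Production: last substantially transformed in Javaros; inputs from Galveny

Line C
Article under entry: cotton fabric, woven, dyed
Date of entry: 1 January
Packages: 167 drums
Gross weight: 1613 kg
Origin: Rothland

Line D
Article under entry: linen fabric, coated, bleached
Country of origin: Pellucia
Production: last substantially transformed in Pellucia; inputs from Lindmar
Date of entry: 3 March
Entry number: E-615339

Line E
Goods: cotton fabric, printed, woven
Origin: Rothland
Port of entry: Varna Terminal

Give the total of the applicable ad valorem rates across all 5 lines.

Line A: linen → 6.2; nonwoven → 6.2.2; printed → 6.2.2.1. Scheduled 22%. Javaros agreement on 6.2: not wholly obtained. → 22%.
Line B: cotton → 6.3; nonwoven → 6.3.1; bleached → 6.3.1.3. Scheduled 2%. Javaros agreement on 6.2: 6.3.1.3 not covered. → 2%.
Line C: cotton → 6.3; woven → 6.3.3; dyed → 6.3.3.4. Scheduled 22%. No special measure applies. → 22%.
Line D: linen → 6.2; coated → 6.2.1; bleached → 6.2.1.1. Scheduled 9%. Pellucia agreement on 6.3.2.1: 6.2.1.1 not covered. → 9%.
Line E: cotton → 6.3; woven → 6.3.3; printed → 6.3.3.3. Scheduled 27%. anti-dumping (Rothland, 6.3.3.3): +20%; total 27% + 20% = 47%. → 47%.
Sum: 22% + 2% + 22% + 9% + 47% = 102%.

102%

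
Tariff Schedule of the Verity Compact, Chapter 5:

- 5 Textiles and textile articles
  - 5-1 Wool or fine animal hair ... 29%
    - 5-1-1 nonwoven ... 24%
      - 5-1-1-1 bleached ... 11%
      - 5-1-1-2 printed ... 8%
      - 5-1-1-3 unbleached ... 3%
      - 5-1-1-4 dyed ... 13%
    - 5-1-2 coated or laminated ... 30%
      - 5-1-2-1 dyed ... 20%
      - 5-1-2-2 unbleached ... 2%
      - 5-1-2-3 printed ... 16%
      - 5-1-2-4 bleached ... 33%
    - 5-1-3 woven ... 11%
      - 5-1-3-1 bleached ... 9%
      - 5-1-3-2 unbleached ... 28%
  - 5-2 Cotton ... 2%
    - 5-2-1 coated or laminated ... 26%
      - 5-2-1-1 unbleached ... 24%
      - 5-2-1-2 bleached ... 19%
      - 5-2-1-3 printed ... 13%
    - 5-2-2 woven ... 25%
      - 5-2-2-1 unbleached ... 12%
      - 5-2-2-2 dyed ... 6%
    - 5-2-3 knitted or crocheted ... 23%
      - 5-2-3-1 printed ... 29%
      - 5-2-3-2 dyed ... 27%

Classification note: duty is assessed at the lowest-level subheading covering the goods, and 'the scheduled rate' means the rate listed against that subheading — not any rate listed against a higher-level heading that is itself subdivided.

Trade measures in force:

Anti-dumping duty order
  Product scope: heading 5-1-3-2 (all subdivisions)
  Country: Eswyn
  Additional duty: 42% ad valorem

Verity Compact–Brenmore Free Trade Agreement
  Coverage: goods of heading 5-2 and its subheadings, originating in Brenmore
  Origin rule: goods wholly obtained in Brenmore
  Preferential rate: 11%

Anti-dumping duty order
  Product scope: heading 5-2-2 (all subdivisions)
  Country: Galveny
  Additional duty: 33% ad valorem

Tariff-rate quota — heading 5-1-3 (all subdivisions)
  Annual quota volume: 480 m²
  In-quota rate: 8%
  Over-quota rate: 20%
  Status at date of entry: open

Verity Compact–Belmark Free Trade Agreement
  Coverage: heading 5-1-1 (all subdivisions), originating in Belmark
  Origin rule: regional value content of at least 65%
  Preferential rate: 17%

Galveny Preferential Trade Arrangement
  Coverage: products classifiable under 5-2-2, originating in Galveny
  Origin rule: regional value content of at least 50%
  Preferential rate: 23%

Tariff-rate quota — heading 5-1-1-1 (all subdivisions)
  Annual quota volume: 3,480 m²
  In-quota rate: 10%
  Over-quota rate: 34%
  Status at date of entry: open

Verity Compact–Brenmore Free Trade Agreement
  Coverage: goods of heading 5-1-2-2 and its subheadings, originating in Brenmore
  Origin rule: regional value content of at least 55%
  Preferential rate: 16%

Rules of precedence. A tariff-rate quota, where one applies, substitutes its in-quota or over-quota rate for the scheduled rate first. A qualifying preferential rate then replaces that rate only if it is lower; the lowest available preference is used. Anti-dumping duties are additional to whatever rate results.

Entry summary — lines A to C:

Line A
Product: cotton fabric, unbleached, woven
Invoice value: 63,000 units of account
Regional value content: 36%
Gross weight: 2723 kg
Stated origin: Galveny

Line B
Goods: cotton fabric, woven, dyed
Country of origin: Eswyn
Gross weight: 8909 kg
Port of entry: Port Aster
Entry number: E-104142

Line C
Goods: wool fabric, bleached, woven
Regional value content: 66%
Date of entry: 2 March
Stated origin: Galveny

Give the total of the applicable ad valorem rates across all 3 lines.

59%

Line A: cotton → 5-2; woven → 5-2-2; unbleached → 5-2-2-1. Scheduled 12%. Galveny agreement on 5-2-2: RVC < 50%; anti-dumping (Galveny, 5-2-2): +33%; total 12% + 33% = 45%. → 45%.
Line B: cotton → 5-2; woven → 5-2-2; dyed → 5-2-2-2. Scheduled 6%. No special measure applies. → 6%.
Line C: wool → 5-1; woven → 5-1-3; bleached → 5-1-3-1. Scheduled 9%. quota on 5-1-3 open → in-quota 8%; Galveny agreement on 5-2-2: 5-1-3-1 not covered. → 8%.
Sum: 45% + 6% + 8% = 59%.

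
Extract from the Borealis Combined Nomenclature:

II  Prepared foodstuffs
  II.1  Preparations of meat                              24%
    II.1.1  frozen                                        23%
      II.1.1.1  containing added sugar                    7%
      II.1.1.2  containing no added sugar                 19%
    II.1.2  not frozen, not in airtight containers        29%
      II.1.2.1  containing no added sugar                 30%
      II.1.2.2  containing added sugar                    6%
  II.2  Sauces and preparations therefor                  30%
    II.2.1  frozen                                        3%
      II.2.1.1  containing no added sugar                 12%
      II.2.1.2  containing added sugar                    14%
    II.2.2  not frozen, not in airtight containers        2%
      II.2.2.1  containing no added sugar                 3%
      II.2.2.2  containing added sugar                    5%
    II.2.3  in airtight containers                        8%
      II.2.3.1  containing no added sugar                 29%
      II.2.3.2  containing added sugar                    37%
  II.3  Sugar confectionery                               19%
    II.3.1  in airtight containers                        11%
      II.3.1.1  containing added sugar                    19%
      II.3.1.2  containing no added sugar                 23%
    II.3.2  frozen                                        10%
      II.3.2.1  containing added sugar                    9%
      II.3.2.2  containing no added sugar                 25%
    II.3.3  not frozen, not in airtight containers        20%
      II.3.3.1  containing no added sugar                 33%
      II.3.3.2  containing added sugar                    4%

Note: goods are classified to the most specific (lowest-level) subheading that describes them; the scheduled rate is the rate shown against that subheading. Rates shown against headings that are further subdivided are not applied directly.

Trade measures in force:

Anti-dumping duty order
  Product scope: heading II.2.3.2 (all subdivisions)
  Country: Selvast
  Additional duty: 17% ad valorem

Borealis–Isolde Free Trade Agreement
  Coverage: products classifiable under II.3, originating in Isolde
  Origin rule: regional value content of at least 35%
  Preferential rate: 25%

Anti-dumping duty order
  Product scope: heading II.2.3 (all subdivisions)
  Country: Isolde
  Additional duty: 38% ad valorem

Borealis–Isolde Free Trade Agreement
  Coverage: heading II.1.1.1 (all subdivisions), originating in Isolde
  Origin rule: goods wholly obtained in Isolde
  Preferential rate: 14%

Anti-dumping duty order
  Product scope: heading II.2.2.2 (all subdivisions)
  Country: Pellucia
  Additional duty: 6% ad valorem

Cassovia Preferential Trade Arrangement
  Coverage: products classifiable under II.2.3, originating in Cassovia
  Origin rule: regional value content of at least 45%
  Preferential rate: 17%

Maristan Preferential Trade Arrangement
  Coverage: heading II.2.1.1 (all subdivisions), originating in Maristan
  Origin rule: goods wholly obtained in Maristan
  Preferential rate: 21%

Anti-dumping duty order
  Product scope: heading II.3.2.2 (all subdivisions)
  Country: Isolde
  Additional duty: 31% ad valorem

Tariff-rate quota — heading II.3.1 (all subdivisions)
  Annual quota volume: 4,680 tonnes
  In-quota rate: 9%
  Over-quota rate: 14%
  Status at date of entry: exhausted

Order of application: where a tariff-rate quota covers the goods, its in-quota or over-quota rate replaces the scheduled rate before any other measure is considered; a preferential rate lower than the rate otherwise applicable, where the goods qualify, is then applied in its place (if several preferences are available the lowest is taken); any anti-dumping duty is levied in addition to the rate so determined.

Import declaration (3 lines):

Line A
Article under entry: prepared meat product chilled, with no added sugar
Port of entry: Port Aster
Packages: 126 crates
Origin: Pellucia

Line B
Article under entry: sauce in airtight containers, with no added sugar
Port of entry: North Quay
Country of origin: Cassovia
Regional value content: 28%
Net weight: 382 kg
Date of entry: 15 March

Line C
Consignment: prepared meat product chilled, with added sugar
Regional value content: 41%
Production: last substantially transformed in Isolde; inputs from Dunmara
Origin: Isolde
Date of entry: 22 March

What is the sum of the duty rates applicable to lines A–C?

Line A: prepared meat product → II.1; chilled → II.1.2; with no added sugar → II.1.2.1. Scheduled 30%. No special measure applies. → 30%.
Line B: sauce → II.2; in airtight containers → II.2.3; with no added sugar → II.2.3.1. Scheduled 29%. Cassovia agreement on II.2.3: RVC < 45%. → 29%.
Line C: prepared meat product → II.1; chilled → II.1.2; with added sugar → II.1.2.2. Scheduled 6%. Isolde agreement on II.3: II.1.2.2 not covered; Isolde agreement on II.1.1.1: II.1.2.2 not covered. → 6%.
Sum: 30% + 29% + 6% = 65%.

65%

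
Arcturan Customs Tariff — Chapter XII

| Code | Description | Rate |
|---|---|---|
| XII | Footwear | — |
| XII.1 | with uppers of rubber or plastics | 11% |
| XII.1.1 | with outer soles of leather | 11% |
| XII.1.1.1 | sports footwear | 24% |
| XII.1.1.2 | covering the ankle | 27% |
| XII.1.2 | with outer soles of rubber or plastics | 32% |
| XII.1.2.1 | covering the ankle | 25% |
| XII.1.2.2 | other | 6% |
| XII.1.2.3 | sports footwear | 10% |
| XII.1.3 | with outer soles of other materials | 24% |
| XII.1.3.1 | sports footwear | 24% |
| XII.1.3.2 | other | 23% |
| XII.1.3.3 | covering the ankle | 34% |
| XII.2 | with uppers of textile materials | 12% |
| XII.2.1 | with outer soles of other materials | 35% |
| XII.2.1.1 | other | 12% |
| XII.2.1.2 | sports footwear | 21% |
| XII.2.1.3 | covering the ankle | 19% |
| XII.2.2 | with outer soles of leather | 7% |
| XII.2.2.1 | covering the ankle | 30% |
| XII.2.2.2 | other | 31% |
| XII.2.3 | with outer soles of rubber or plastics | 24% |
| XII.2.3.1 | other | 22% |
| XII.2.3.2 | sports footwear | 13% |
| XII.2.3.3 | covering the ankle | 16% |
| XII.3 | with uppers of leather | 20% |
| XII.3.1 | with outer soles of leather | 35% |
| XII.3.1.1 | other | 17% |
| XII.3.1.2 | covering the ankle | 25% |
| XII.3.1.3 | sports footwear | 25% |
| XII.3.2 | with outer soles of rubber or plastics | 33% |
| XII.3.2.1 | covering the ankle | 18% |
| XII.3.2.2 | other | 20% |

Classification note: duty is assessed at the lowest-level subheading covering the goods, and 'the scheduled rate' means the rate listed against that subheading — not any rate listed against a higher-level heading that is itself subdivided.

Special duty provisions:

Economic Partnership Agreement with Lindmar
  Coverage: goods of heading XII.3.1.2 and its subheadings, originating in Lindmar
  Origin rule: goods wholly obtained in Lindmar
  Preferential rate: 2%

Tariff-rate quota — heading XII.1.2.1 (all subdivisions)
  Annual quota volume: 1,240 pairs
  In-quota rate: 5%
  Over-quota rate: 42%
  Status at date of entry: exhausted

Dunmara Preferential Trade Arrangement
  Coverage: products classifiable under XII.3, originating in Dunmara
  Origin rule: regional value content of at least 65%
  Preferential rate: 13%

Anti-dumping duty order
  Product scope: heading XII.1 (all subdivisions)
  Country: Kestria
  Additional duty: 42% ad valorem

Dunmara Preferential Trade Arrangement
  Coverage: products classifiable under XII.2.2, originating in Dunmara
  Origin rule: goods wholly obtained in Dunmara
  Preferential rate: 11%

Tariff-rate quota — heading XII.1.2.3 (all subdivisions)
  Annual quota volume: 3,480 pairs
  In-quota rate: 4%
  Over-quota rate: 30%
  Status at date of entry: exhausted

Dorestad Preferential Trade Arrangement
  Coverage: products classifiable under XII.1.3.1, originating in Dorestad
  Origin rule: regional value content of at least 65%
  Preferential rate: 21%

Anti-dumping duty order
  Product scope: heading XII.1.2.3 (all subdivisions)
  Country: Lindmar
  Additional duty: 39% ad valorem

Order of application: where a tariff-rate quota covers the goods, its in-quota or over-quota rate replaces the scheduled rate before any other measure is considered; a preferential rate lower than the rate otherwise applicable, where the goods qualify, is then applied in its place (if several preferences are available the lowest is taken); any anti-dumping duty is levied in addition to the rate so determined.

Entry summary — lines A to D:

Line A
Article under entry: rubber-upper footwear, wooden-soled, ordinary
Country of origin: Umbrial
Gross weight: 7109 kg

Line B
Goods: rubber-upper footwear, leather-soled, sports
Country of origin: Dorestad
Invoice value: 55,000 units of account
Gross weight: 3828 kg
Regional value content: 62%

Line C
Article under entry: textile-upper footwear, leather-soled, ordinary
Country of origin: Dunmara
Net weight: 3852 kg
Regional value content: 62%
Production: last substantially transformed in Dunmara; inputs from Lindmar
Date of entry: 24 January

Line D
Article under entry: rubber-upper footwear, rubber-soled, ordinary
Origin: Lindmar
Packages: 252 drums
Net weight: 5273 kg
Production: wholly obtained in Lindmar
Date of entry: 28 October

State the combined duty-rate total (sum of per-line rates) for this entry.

Line A: rubber-upper → XII.1; wooden-soled → XII.1.3; ordinary → XII.1.3.2. Scheduled 23%. No special measure applies. → 23%.
Line B: rubber-upper → XII.1; leather-soled → XII.1.1; sports → XII.1.1.1. Scheduled 24%. Dorestad agreement on XII.1.3.1: XII.1.1.1 not covered. → 24%.
Line C: textile-upper → XII.2; leather-soled → XII.2.2; ordinary → XII.2.2.2. Scheduled 31%. Dunmara agreement on XII.3: XII.2.2.2 not covered; Dunmara agreement on XII.2.2: not wholly obtained. → 31%.
Line D: rubber-upper → XII.1; rubber-soled → XII.1.2; ordinary → XII.1.2.2. Scheduled 6%. Lindmar agreement on XII.3.1.2: XII.1.2.2 not covered. → 6%.
Sum: 23% + 24% + 31% + 6% = 84%.

84%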